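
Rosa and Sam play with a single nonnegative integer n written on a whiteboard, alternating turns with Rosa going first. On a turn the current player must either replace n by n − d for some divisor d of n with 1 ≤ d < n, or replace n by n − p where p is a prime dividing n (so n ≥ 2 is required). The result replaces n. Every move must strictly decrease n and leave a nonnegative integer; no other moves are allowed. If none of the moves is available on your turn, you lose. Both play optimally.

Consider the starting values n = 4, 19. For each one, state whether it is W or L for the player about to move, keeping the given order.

Use the standard recursion: the mover loses at a terminal position; elsewhere, the mover wins exactly when some move hands the opponent an L position.
n=0: no move → L
n=1: no move → L
n=2: →0(L), so W
n=3: →0(L), so W
n=4: →2(W), 3(W) — all W, so L
n=5: →0(L), so W
n=6: →4(L), so W
n=7: →0(L), so W
n=8: →4(L), so W
n=9: →6(W), 8(W) — all W, so L
n=10: →9(L), so W
n=11: →0(L), so W
n=12: →9(L), so W
n=13: →0(L), so W
n=14: →7(W), 12(W), 13(W) — all W, so L
n=15: →14(L), so W
n=16: →14(L), so W
n=17: →0(L), so W
n=18: →9(L), so W
n=19: →0(L), so W

4: L, 19: W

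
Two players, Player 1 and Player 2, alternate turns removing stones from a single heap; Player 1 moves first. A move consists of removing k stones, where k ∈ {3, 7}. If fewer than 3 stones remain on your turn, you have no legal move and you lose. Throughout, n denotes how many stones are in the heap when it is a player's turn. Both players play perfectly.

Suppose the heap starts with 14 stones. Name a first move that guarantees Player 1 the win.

Remove 3, leaving 11.

Use the standard recursion: the mover loses at a terminal position; elsewhere, the mover wins exactly when some move hands the opponent an L position.
n=0: no move → L
n=1: no move → L
n=2: no move → L
n=3: can move to 0, which is L ⇒ W
n=4: can move to 1, which is L ⇒ W
n=5: can move to 2, which is L ⇒ W
n=6: the only move is to 3(W), a W ⇒ L
n=7: can move to 0, which is L ⇒ W
n=8: can move to 1, which is L ⇒ W
n=9: can move to 6, which is L ⇒ W
n=10: moves to 7(W), 3(W); every one is W ⇒ L
n=11: moves to 8(W), 4(W); every one is W ⇒ L
n=12: moves to 9(W), 5(W); every one is W ⇒ L
n=13: can move to 10, which is L ⇒ W
n=14: can move to 11, which is L ⇒ W
From 14, the L positions reachable in one move are: 11.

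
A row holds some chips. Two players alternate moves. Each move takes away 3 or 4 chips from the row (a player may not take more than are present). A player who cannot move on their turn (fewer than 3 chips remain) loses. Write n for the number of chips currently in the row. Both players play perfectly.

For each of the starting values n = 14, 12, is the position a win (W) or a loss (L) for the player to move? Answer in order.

Work bottom-up. With no move the player to move loses. Otherwise the position is W if at least one move leads to an L position for the opponent, and L if every move leads to a W.
n=0: no move → L
n=1: no move → L
n=2: no move → L
n=3: →0(L), so W
n=4: →1(L), so W
n=5: →2(L), so W
n=6: →2(L), so W
n=7: →4(W), 3(W) — all W, so L
n=8: →5(W), 4(W) — all W, so L
n=9: →6(W), 5(W) — all W, so L
n=10: →7(L), so W
n=11: →8(L), so W
n=12: →9(L), so W
n=13: →9(L), so W
n=14: →11(W), 10(W) — all W, so L

14: L, 12: W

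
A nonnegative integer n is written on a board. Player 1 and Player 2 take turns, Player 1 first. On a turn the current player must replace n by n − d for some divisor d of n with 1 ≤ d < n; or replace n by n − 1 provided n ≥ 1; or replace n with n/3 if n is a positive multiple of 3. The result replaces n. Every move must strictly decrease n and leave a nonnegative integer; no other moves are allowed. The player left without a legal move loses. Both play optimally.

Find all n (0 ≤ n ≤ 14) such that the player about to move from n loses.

Classify positions by backward induction: terminal positions (no move available) are L. From any other position, the mover wins iff some move reaches an L.
n=0: no move → L
n=1: reaches L-position 0 → W
n=2: only reaches 1(W), which is W → L
n=3: reaches L-position 2 → W
n=4: reaches L-position 2 → W
n=5: only reaches 4(W), which is W → L
n=6: reaches L-position 2 → W
n=7: only reaches 6(W), which is W → L
n=8: reaches L-position 7 → W
n=9: only reaches 3(W), 6(W), 8(W), all W → L
n=10: reaches L-position 5 → W
n=11: only reaches 10(W), which is W → L
n=12: reaches L-position 9 → W
n=13: only reaches 12(W), which is W → L
n=14: reaches L-position 7 → W
The losing starting values of n are exactly the entries labelled L in this table (7 of them).

0, 2, 5, 7, 9, 11, 13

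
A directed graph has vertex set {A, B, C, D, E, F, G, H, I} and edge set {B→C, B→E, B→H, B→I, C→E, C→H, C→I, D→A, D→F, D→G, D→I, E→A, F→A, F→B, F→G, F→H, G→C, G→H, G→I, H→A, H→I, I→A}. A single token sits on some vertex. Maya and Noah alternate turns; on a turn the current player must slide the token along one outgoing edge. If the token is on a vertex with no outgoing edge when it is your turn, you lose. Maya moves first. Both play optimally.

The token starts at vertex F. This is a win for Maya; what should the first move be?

Move to A.

Use the standard recursion: the mover loses at a terminal position; elsewhere, the mover wins exactly when some move hands the opponent an L position.
Every edge goes from a vertex to one that appears earlier in the order A, I, H, E, C, G, B, F, D, so processing vertices in that order labels each vertex after all of its successors.
A: no outgoing edge → L
I: reaches L-position A → W
H: reaches L-position A → W
E: reaches L-position A → W
C: only reaches E(W), H(W), I(W), all W → L
G: reaches L-position C → W
B: reaches L-position C → W
F: reaches L-position A → W
D: reaches L-position A → W
From F, the L positions reachable in one move are: A.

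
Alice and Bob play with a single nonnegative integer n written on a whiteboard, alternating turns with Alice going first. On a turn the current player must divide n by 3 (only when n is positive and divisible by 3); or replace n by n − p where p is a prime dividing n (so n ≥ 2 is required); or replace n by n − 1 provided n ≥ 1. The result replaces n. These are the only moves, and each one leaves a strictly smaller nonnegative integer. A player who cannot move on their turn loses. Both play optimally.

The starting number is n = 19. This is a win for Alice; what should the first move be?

Move to 0.

Build the W/L table. Terminal = L. A non-terminal position is W if it has a move to some L; otherwise it is L.
n=0: no move → L
n=1: reaches L-position 0 → W
n=2: reaches L-position 0 → W
n=3: reaches L-position 0 → W
n=4: only reaches 2(W), 3(W), all W → L
n=5: reaches L-position 0 → W
n=6: reaches L-position 4 → W
n=7: reaches L-position 0 → W
n=8: only reaches 6(W), 7(W), all W → L
n=9: reaches L-position 8 → W
n=10: reaches L-position 8 → W
n=11: reaches L-position 0 → W
n=12: reaches L-position 4 → W
n=13: reaches L-position 0 → W
n=14: only reaches 7(W), 12(W), 13(W), all W → L
n=15: reaches L-position 14 → W
n=16: reaches L-position 14 → W
n=17: reaches L-position 0 → W
n=18: only reaches 6(W), 15(W), 16(W), 17(W), all W → L
n=19: reaches L-position 0 → W
From 19, the L positions reachable in one move are: 0, 18. Any move reaching one of these is winning.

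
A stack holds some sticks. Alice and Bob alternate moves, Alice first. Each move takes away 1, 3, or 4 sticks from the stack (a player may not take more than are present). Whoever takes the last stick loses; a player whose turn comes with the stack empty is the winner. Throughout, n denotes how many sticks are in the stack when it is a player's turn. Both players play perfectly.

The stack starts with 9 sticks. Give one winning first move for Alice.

Remove 1, leaving 8.

Use the standard recursion: the mover wins at a terminal position; elsewhere, the mover wins exactly when some move hands the opponent an L position.
n=0: no move; the opponent has just taken the last stick and therefore loses → W
n=1: the only move is to 0(W), a W ⇒ L
n=2: can move to 1, which is L ⇒ W
n=3: moves to 2(W), 0(W); every one is W ⇒ L
n=4: can move to 3, which is L ⇒ W
n=5: can move to 1, which is L ⇒ W
n=6: can move to 3, which is L ⇒ W
n=7: can move to 3, which is L ⇒ W
n=8: moves to 7(W), 5(W), 4(W); every one is W ⇒ L
n=9: can move to 8, which is L ⇒ W
From 9, the L positions reachable in one move are: 8.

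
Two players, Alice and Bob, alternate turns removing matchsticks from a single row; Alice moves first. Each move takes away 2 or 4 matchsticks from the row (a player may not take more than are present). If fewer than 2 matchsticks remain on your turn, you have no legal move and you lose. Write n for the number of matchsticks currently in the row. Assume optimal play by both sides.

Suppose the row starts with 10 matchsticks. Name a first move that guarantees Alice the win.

Remove 4, leaving 6.

Use the standard recursion: the mover loses at a terminal position; elsewhere, the mover wins exactly when some move hands the opponent an L position.
n=0: no move → L
n=1: no move → L
n=2: can move to 0, which is L ⇒ W
n=3: can move to 1, which is L ⇒ W
n=4: can move to 0, which is L ⇒ W
n=5: can move to 1, which is L ⇒ W
n=6: moves to 4(W), 2(W); every one is W ⇒ L
n=7: moves to 5(W), 3(W); every one is W ⇒ L
n=8: can move to 6, which is L ⇒ W
n=9: can move to 7, which is L ⇒ W
n=10: can move to 6, which is L ⇒ W
From 10, the L positions reachable in one move are: 6.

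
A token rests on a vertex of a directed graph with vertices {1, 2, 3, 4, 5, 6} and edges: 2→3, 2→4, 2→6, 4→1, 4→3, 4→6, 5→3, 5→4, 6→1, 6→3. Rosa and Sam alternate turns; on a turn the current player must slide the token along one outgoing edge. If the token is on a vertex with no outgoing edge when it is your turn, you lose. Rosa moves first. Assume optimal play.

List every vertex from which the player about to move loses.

Classify positions by backward induction: terminal positions (no move available) are L. From any other position, the mover wins iff some move reaches an L.
Every edge goes from a vertex to one that appears earlier in the order 1, 3, 6, 4, 2, 5, so processing vertices in that order labels each vertex after all of its successors.
1: no outgoing edge → L
3: no outgoing edge → L
6: W (go to 3, an L position)
4: W (go to 3, an L position)
2: W (go to 3, an L position)
5: W (go to 3, an L position)
The losing starting vertices are exactly the entries labelled L in this table (2 of them).

1, 3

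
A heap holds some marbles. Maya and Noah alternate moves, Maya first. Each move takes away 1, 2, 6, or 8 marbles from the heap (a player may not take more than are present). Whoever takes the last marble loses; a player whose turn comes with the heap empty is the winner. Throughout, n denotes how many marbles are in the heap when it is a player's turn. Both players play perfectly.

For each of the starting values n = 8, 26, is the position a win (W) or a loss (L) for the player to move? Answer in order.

8: L, 26: W

Use the standard recursion: the mover wins at a terminal position; elsewhere, the mover wins exactly when some move hands the opponent an L position.
n=0: no move; the opponent has just taken the last marble and therefore loses → W
n=1: →0(W) only, which is W, so L
n=2: →1(L), so W
n=3: →1(L), so W
n=4: →3(W), 2(W) — all W, so L
n=5: →4(L), so W
n=6: →4(L), so W
n=7: →1(L), so W
n=8: →7(W), 6(W), 2(W), 0(W) — all W, so L
n=9: →8(L), so W
n=10: →8(L), so W
n=11: →10(W), 9(W), 5(W), 3(W) — all W, so L
n=12: →11(L), so W
n=13: →11(L), so W
n=14: →8(L), so W
n=15: →14(W), 13(W), 9(W), 7(W) — all W, so L
n=16: →15(L), so W
n=17: →15(L), so W
n=18: →17(W), 16(W), 12(W), 10(W) — all W, so L
n=19: →18(L), so W
n=20: →18(L), so W
n=21: →15(L), so W
n=22: →21(W), 20(W), 16(W), 14(W) — all W, so L
n=23: →22(L), so W
n=24: →22(L), so W
n=25: →24(W), 23(W), 19(W), 17(W) — all W, so L
n=26: →25(L), so W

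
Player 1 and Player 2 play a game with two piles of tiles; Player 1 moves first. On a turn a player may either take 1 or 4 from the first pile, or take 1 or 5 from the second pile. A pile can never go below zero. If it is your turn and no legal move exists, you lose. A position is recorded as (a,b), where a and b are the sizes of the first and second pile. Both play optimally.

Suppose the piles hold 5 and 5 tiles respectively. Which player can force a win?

Label each position W (a win for the player to move) or L (a loss). A position with no legal move is L; any other position is W exactly when some move reaches an L, and L when every move reaches a W.
No move ever increases a pile, so every position that can arise here has a ≤ 5 and b ≤ 5; it is enough to label the cells with 0 ≤ a ≤ 5 and 0 ≤ b ≤ 5.
Every move lowers a or b (never raises either), so fill the grid row by row in increasing a, and left to right within a row: each cell's successors are then already labelled.
      b=0  b=1  b=2  b=3  b=4  b=5
a=0:    L    W    L    W    L    W
a=1:    W    L    W    L    W    L
a=2:    L    W    L    W    L    W
a=3:    W    L    W    L    W    L
a=4:    W    W    W    W    W    W
a=5:    L    W    L    W    L    W
Cells with no legal move (terminal, hence L): (0,0).
The remaining L cells, each justified by listing all of its moves:
(0,2): →(0,1)(W) only, which is W, so L
(0,4): →(0,3)(W) only, which is W, so L
(1,1): →(0,1)(W), (1,0)(W) — all W, so L
(1,3): →(0,3)(W), (1,2)(W) — all W, so L
(1,5): →(0,5)(W), (1,4)(W), (1,0)(W) — all W, so L
(2,0): →(1,0)(W) only, which is W, so L
(2,2): →(1,2)(W), (2,1)(W) — all W, so L
(2,4): →(1,4)(W), (2,3)(W) — all W, so L
(3,1): →(2,1)(W), (3,0)(W) — all W, so L
(3,3): →(2,3)(W), (3,2)(W) — all W, so L
(3,5): →(2,5)(W), (3,4)(W), (3,0)(W) — all W, so L
(5,0): →(4,0)(W), (1,0)(W) — all W, so L
(5,2): →(4,2)(W), (1,2)(W), (5,1)(W) — all W, so L
(5,4): →(4,4)(W), (1,4)(W), (5,3)(W) — all W, so L
Every other cell has at least one move into one of the L cells above, so it is W.
The starting position (5,5) is W: Player 1 should move to (1,5), handing over an L position.

Player 1 wins.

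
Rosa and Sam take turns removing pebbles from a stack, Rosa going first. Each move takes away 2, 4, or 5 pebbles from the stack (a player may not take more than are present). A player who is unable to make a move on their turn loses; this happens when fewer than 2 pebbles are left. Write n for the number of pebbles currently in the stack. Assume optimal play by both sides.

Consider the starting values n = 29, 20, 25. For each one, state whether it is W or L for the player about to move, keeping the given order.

Compute win/loss labels from the base case upward. A position with no move is L. Any other position is W if it can reach an L in one move, else L.
n=0: no move → L
n=1: no move → L
n=2: W (go to 0, an L position)
n=3: W (go to 1, an L position)
n=4: W (go to 0, an L position)
n=5: W (go to 1, an L position)
n=6: W (go to 1, an L position)
n=7: L (options 5(W), 3(W), 2(W) are all W)
n=8: L (options 6(W), 4(W), 3(W) are all W)
n=9: W (go to 7, an L position)
n=10: W (go to 8, an L position)
n=11: W (go to 7, an L position)
n=12: W (go to 8, an L position)
n=13: W (go to 8, an L position)
n=14: L (options 12(W), 10(W), 9(W) are all W)
n=15: L (options 13(W), 11(W), 10(W) are all W)
n=16: W (go to 14, an L position)
n=17: W (go to 15, an L position)
n=18: W (go to 14, an L position)
n=19: W (go to 15, an L position)
n=20: W (go to 15, an L position)
n=21: L (options 19(W), 17(W), 16(W) are all W)
n=22: L (options 20(W), 18(W), 17(W) are all W)
n=23: W (go to 21, an L position)
n=24: W (go to 22, an L position)
n=25: W (go to 21, an L position)
n=26: W (go to 22, an L position)
n=27: W (go to 22, an L position)
n=28: L (options 26(W), 24(W), 23(W) are all W)
n=29: L (options 27(W), 25(W), 24(W) are all W)

29: L, 20: W, 25: W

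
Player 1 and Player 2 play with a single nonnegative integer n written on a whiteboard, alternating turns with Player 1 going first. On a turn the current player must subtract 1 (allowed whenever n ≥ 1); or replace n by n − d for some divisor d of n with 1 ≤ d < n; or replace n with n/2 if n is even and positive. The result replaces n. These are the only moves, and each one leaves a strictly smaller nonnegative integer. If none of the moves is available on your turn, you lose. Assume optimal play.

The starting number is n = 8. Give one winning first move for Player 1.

Classify positions by backward induction: terminal positions (no move available) are L. From any other position, the mover wins iff some move reaches an L.
n=0: no move → L
n=1: reaches L-position 0 → W
n=2: only reaches 1(W), which is W → L
n=3: reaches L-position 2 → W
n=4: reaches L-position 2 → W
n=5: only reaches 4(W), which is W → L
n=6: reaches L-position 5 → W
n=7: only reaches 6(W), which is W → L
n=8: reaches L-position 7 → W
From 8, the L positions reachable in one move are: 7.

Move to 7.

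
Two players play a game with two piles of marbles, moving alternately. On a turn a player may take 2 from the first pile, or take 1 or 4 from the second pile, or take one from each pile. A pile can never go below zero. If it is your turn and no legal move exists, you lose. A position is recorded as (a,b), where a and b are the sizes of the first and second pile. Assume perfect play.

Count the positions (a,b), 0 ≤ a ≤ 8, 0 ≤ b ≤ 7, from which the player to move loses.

28

Compute win/loss labels from the base case upward. A position with no move is L. Any other position is W if it can reach an L in one move, else L.
Every move lowers a or b (never raises either), so fill the grid row by row in increasing a, and left to right within a row: each cell's successors are then already labelled.
      b=0  b=1  b=2  b=3  b=4  b=5  b=6  b=7
a=0:    L    W    L    W    W    L    W    L
a=1:    L    W    L    W    W    L    W    L
a=2:    W    W    W    W    L    W    W    W
a=3:    W    L    W    L    W    W    L    W
a=4:    L    W    W    L    W    L    W    W
a=5:    L    W    L    W    W    L    W    L
a=6:    W    W    L    W    L    W    W    L
a=7:    W    L    W    W    L    W    L    W
a=8:    L    W    W    L    W    W    L    W
Cells with no legal move (terminal, hence L): (0,0), (1,0).
The remaining L cells, each justified by listing all of its moves:
(0,2): →(0,1)(W) only, which is W, so L
(0,5): →(0,4)(W), (0,1)(W) — all W, so L
(0,7): →(0,6)(W), (0,3)(W) — all W, so L
(1,2): →(1,1)(W), (0,1)(W) — all W, so L
(1,5): →(1,4)(W), (1,1)(W), (0,4)(W) — all W, so L
(1,7): →(1,6)(W), (1,3)(W), (0,6)(W) — all W, so L
(2,4): →(0,4)(W), (2,3)(W), (2,0)(W), (1,3)(W) — all W, so L
(3,1): →(1,1)(W), (3,0)(W), (2,0)(W) — all W, so L
(3,3): →(1,3)(W), (3,2)(W), (2,2)(W) — all W, so L
(3,6): →(1,6)(W), (3,5)(W), (3,2)(W), (2,5)(W) — all W, so L
(4,0): →(2,0)(W) only, which is W, so L
(4,3): →(2,3)(W), (4,2)(W), (3,2)(W) — all W, so L
(4,5): →(2,5)(W), (4,4)(W), (4,1)(W), (3,4)(W) — all W, so L
(5,0): →(3,0)(W) only, which is W, so L
(5,2): →(3,2)(W), (5,1)(W), (4,1)(W) — all W, so L
(5,5): →(3,5)(W), (5,4)(W), (5,1)(W), (4,4)(W) — all W, so L
(5,7): →(3,7)(W), (5,6)(W), (5,3)(W), (4,6)(W) — all W, so L
(6,2): →(4,2)(W), (6,1)(W), (5,1)(W) — all W, so L
(6,4): →(4,4)(W), (6,3)(W), (6,0)(W), (5,3)(W) — all W, so L
(6,7): →(4,7)(W), (6,6)(W), (6,3)(W), (5,6)(W) — all W, so L
(7,1): →(5,1)(W), (7,0)(W), (6,0)(W) — all W, so L
(7,4): →(5,4)(W), (7,3)(W), (7,0)(W), (6,3)(W) — all W, so L
(7,6): →(5,6)(W), (7,5)(W), (7,2)(W), (6,5)(W) — all W, so L
(8,0): →(6,0)(W) only, which is W, so L
(8,3): →(6,3)(W), (8,2)(W), (7,2)(W) — all W, so L
(8,6): →(6,6)(W), (8,5)(W), (8,2)(W), (7,5)(W) — all W, so L
Every other cell has at least one move into one of the L cells above, so it is W.
L cells per row: a=0: 4, a=1: 4, a=2: 1, a=3: 3, a=4: 3, a=5: 4, a=6: 3, a=7: 3, a=8: 3; total 28.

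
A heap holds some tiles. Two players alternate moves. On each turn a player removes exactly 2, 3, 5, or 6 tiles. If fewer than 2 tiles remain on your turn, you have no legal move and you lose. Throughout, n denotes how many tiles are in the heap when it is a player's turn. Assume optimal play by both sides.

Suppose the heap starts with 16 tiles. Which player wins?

The second player wins.

Use the standard recursion: the mover loses at a terminal position; elsewhere, the mover wins exactly when some move hands the opponent an L position.
n=0: no move → L
n=1: no move → L
n=2: can move to 0, which is L ⇒ W
n=3: can move to 1, which is L ⇒ W
n=4: can move to 1, which is L ⇒ W
n=5: can move to 0, which is L ⇒ W
n=6: can move to 1, which is L ⇒ W
n=7: can move to 1, which is L ⇒ W
n=8: moves to 6(W), 5(W), 3(W), 2(W); every one is W ⇒ L
n=9: moves to 7(W), 6(W), 4(W), 3(W); every one is W ⇒ L
n=10: can move to 8, which is L ⇒ W
n=11: can move to 9, which is L ⇒ W
n=12: can move to 9, which is L ⇒ W
n=13: can move to 8, which is L ⇒ W
n=14: can move to 9, which is L ⇒ W
n=15: can move to 9, which is L ⇒ W
n=16: moves to 14(W), 13(W), 11(W), 10(W); every one is W ⇒ L
Every move from 16 reaches a W position, so the mover loses.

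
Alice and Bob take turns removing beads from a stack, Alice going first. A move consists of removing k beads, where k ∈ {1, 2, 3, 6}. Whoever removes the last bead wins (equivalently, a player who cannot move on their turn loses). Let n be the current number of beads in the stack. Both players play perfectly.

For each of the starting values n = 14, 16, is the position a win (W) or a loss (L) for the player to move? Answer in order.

Work bottom-up. With no move the player to move loses. Otherwise the position is W if at least one move leads to an L position for the opponent, and L if every move leads to a W.
n=0: no move → L
n=1: can move to 0, which is L ⇒ W
n=2: can move to 0, which is L ⇒ W
n=3: can move to 0, which is L ⇒ W
n=4: moves to 3(W), 2(W), 1(W); every one is W ⇒ L
n=5: can move to 4, which is L ⇒ W
n=6: can move to 4, which is L ⇒ W
n=7: can move to 4, which is L ⇒ W
n=8: moves to 7(W), 6(W), 5(W), 2(W); every one is W ⇒ L
n=9: can move to 8, which is L ⇒ W
n=10: can move to 8, which is L ⇒ W
n=11: can move to 8, which is L ⇒ W
n=12: moves to 11(W), 10(W), 9(W), 6(W); every one is W ⇒ L
n=13: can move to 12, which is L ⇒ W
n=14: can move to 12, which is L ⇒ W
n=15: can move to 12, which is L ⇒ W
n=16: moves to 15(W), 14(W), 13(W), 10(W); every one is W ⇒ L

14: W, 16: L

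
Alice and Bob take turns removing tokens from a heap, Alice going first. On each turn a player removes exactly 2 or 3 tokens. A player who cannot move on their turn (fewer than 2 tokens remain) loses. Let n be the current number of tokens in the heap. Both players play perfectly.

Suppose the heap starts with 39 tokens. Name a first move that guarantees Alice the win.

Build the W/L table. Terminal = L. A non-terminal position is W if it has a move to some L; otherwise it is L.
n=0: no move → L
n=1: no move → L
n=2: reaches L-position 0 → W
n=3: reaches L-position 1 → W
n=4: reaches L-position 1 → W
n=5: only reaches 3(W), 2(W), all W → L
n=6: only reaches 4(W), 3(W), all W → L
n=7: reaches L-position 5 → W
n=8: reaches L-position 6 → W
n=9: reaches L-position 6 → W
n=10: only reaches 8(W), 7(W), all W → L
n=11: only reaches 9(W), 8(W), all W → L
n=12: reaches L-position 10 → W
n=13: reaches L-position 11 → W
n=14: reaches L-position 11 → W
n=15: only reaches 13(W), 12(W), all W → L
n=16: only reaches 14(W), 13(W), all W → L
n=17: reaches L-position 15 → W
n=18: reaches L-position 16 → W
n=19: reaches L-position 16 → W
n=20: only reaches 18(W), 17(W), all W → L
n=21: only reaches 19(W), 18(W), all W → L
n=22: reaches L-position 20 → W
n=23: reaches L-position 21 → W
n=24: reaches L-position 21 → W
n=25: only reaches 23(W), 22(W), all W → L
n=26: only reaches 24(W), 23(W), all W → L
n=27: reaches L-position 25 → W
n=28: reaches L-position 26 → W
n=29: reaches L-position 26 → W
n=30: only reaches 28(W), 27(W), all W → L
n=31: only reaches 29(W), 28(W), all W → L
n=32: reaches L-position 30 → W
n=33: reaches L-position 31 → W
n=34: reaches L-position 31 → W
n=35: only reaches 33(W), 32(W), all W → L
n=36: only reaches 34(W), 33(W), all W → L
n=37: reaches L-position 35 → W
n=38: reaches L-position 36 → W
n=39: reaches L-position 36 → W
From 39, the L positions reachable in one move are: 36.

Remove 3, leaving 36.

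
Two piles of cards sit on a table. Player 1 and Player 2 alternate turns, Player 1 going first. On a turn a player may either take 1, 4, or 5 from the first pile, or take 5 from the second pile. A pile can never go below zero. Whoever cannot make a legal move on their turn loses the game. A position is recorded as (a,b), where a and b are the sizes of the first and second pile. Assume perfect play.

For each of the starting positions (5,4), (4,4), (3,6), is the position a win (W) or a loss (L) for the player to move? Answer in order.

(5,4): W, (4,4): W, (3,6): L

Compute win/loss labels from the base case upward. A position with no move is L. Any other position is W if it can reach an L in one move, else L.
No move ever increases a pile, so every position that can arise here has a ≤ 5 and b ≤ 6; it is enough to label the cells with 0 ≤ a ≤ 5 and 0 ≤ b ≤ 6.
Every move lowers a or b (never raises either), so fill the grid row by row in increasing a, and left to right within a row: each cell's successors are then already labelled.
      b=0  b=1  b=2  b=3  b=4  b=5  b=6
a=0:    L    L    L    L    L    W    W
a=1:    W    W    W    W    W    L    L
a=2:    L    L    L    L    L    W    W
a=3:    W    W    W    W    W    L    L
a=4:    W    W    W    W    W    W    W
a=5:    W    W    W    W    W    W    W
Cells with no legal move (terminal, hence L): (0,0), (0,1), (0,2), (0,3), (0,4).
The remaining L cells, each justified by listing all of its moves:
(1,5): only reaches (0,5)(W), (1,0)(W), all W → L
(1,6): only reaches (0,6)(W), (1,1)(W), all W → L
(2,0): only reaches (1,0)(W), which is W → L
(2,1): only reaches (1,1)(W), which is W → L
(2,2): only reaches (1,2)(W), which is W → L
(2,3): only reaches (1,3)(W), which is W → L
(2,4): only reaches (1,4)(W), which is W → L
(3,5): only reaches (2,5)(W), (3,0)(W), all W → L
(3,6): only reaches (2,6)(W), (3,1)(W), all W → L
Every other cell has at least one move into one of the L cells above, so it is W.
(5,4): the move to (0,4) reaches an L cell, so W
(4,4): the move to (0,4) reaches an L cell, so W
(3,6): one of the L cells justified above, so L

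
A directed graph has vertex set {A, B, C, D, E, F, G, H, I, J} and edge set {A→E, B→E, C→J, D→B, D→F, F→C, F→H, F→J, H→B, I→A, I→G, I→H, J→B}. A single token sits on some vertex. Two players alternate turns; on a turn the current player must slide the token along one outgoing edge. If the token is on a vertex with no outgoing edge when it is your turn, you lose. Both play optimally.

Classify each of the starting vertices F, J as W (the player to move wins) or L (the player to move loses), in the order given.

Positions with no move are L. A position that does have a move is losing for the player to move precisely when every available move leads to a winning position for the opponent. Fill in the labels:
Every edge goes from a vertex to one that appears earlier in the order G, E, B, H, J, C, F, A, I, D, so processing vertices in that order labels each vertex after all of its successors.
G: no outgoing edge → L
E: no outgoing edge → L
B: W (go to E, an L position)
H: L (sole option B(W) is W)
J: L (sole option B(W) is W)
C: W (go to J, an L position)
F: W (go to J, an L position)
A: W (go to E, an L position)
I: W (go to H, an L position)
D: L (options F(W), B(W) are all W)

F: W, J: L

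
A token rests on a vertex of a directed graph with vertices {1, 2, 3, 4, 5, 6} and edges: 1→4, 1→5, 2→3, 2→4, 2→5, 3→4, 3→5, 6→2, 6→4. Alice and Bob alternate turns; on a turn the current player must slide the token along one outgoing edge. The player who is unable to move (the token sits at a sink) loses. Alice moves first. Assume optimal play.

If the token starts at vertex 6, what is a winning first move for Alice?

Use the standard recursion: the mover loses at a terminal position; elsewhere, the mover wins exactly when some move hands the opponent an L position.
Every edge goes from a vertex to one that appears earlier in the order 4, 5, 1, 3, 2, 6, so processing vertices in that order labels each vertex after all of its successors.
4: no outgoing edge → L
5: no outgoing edge → L
1: reaches L-position 5 → W
3: reaches L-position 5 → W
2: reaches L-position 5 → W
6: reaches L-position 4 → W
From 6, the L positions reachable in one move are: 4.

Move to 4.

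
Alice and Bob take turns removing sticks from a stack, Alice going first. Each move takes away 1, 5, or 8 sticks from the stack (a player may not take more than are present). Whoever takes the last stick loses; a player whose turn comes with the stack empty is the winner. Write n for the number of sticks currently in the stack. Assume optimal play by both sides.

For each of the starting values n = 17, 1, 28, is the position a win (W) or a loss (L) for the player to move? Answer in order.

Positions with no move are W. A position that does have a move is losing for the player to move precisely when every available move leads to a winning position for the opponent. Fill in the labels:
n=0: no move; the opponent has just taken the last stick and therefore loses → W
n=1: →0(W) only, which is W, so L
n=2: →1(L), so W
n=3: →2(W) only, which is W, so L
n=4: →3(L), so W
n=5: →4(W), 0(W) — all W, so L
n=6: →5(L), so W
n=7: →6(W), 2(W) — all W, so L
n=8: →7(L), so W
n=9: →1(L), so W
n=10: →5(L), so W
n=11: →3(L), so W
n=12: →7(L), so W
n=13: →5(L), so W
n=14: →13(W), 9(W), 6(W) — all W, so L
n=15: →14(L), so W
n=16: →15(W), 11(W), 8(W) — all W, so L
n=17: →16(L), so W
n=18: →17(W), 13(W), 10(W) — all W, so L
n=19: →18(L), so W
n=20: →19(W), 15(W), 12(W) — all W, so L
n=21: →20(L), so W
n=22: →14(L), so W
n=23: →18(L), so W
n=24: →16(L), so W
n=25: →20(L), so W
n=26: →18(L), so W
n=27: →26(W), 22(W), 19(W) — all W, so L
n=28: →27(L), so W

17: W, 1: L, 28: W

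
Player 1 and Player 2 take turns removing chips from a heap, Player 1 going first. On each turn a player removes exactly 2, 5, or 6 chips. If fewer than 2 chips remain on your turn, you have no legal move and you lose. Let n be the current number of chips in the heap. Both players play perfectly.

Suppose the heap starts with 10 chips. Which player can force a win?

Player 1 wins.

Classify positions by backward induction: terminal positions (no move available) are L. From any other position, the mover wins iff some move reaches an L.
n=0: no move → L
n=1: no move → L
n=2: can move to 0, which is L ⇒ W
n=3: can move to 1, which is L ⇒ W
n=4: the only move is to 2(W), a W ⇒ L
n=5: can move to 0, which is L ⇒ W
n=6: can move to 4, which is L ⇒ W
n=7: can move to 1, which is L ⇒ W
n=8: moves to 6(W), 3(W), 2(W); every one is W ⇒ L
n=9: can move to 4, which is L ⇒ W
n=10: can move to 8, which is L ⇒ W
The starting position 10 is W: Player 1 should remove 2, leaving 8, handing over an L position.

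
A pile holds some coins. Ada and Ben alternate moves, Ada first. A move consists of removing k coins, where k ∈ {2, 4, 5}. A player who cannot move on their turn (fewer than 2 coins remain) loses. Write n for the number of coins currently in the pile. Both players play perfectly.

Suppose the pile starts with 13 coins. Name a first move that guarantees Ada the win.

Remove 5, leaving 8.

Classify positions by backward induction: terminal positions (no move available) are L. From any other position, the mover wins iff some move reaches an L.
n=0: no move → L
n=1: no move → L
n=2: W (go to 0, an L position)
n=3: W (go to 1, an L position)
n=4: W (go to 0, an L position)
n=5: W (go to 1, an L position)
n=6: W (go to 1, an L position)
n=7: L (options 5(W), 3(W), 2(W) are all W)
n=8: L (options 6(W), 4(W), 3(W) are all W)
n=9: W (go to 7, an L position)
n=10: W (go to 8, an L position)
n=11: W (go to 7, an L position)
n=12: W (go to 8, an L position)
n=13: W (go to 8, an L position)
From 13, the L positions reachable in one move are: 8.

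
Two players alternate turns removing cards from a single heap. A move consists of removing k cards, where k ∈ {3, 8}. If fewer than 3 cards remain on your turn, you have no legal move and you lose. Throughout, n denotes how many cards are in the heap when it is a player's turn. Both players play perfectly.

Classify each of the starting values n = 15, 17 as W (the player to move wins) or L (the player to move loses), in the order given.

15: W, 17: L

Classify positions by backward induction: terminal positions (no move available) are L. From any other position, the mover wins iff some move reaches an L.
n=0: no move → L
n=1: no move → L
n=2: no move → L
n=3: W (go to 0, an L position)
n=4: W (go to 1, an L position)
n=5: W (go to 2, an L position)
n=6: L (sole option 3(W) is W)
n=7: L (sole option 4(W) is W)
n=8: W (go to 0, an L position)
n=9: W (go to 6, an L position)
n=10: W (go to 7, an L position)
n=11: L (options 8(W), 3(W) are all W)
n=12: L (options 9(W), 4(W) are all W)
n=13: L (options 10(W), 5(W) are all W)
n=14: W (go to 11, an L position)
n=15: W (go to 12, an L position)
n=16: W (go to 13, an L position)
n=17: L (options 14(W), 9(W) are all W)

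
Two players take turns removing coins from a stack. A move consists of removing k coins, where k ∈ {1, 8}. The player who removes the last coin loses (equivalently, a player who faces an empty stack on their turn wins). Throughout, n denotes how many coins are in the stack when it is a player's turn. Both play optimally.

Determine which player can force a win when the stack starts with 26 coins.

Work bottom-up. With no move the player to move wins. Otherwise the position is W if at least one move leads to an L position for the opponent, and L if every move leads to a W.
n=0: no move; the opponent has just taken the last coin and therefore loses → W
n=1: the only move is to 0(W), a W ⇒ L
n=2: can move to 1, which is L ⇒ W
n=3: the only move is to 2(W), a W ⇒ L
n=4: can move to 3, which is L ⇒ W
n=5: the only move is to 4(W), a W ⇒ L
n=6: can move to 5, which is L ⇒ W
n=7: the only move is to 6(W), a W ⇒ L
n=8: can move to 7, which is L ⇒ W
n=9: can move to 1, which is L ⇒ W
n=10: moves to 9(W), 2(W); every one is W ⇒ L
n=11: can move to 10, which is L ⇒ W
n=12: moves to 11(W), 4(W); every one is W ⇒ L
n=13: can move to 12, which is L ⇒ W
n=14: moves to 13(W), 6(W); every one is W ⇒ L
n=15: can move to 14, which is L ⇒ W
n=16: moves to 15(W), 8(W); every one is W ⇒ L
n=17: can move to 16, which is L ⇒ W
n=18: can move to 10, which is L ⇒ W
n=19: moves to 18(W), 11(W); every one is W ⇒ L
n=20: can move to 19, which is L ⇒ W
n=21: moves to 20(W), 13(W); every one is W ⇒ L
n=22: can move to 21, which is L ⇒ W
n=23: moves to 22(W), 15(W); every one is W ⇒ L
n=24: can move to 23, which is L ⇒ W
n=25: moves to 24(W), 17(W); every one is W ⇒ L
n=26: can move to 25, which is L ⇒ W
From 26 the player to move can remove 1, leaving 25, reaching an L position.

The first player wins.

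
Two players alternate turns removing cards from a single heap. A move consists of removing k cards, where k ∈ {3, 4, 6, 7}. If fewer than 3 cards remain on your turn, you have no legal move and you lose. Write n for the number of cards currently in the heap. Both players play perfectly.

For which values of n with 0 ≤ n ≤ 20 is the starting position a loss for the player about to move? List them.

Compute win/loss labels from the base case upward. A position with no move is L. Any other position is W if it can reach an L in one move, else L.
n=0: no move → L
n=1: no move → L
n=2: no move → L
n=3: →0(L), so W
n=4: →1(L), so W
n=5: →2(L), so W
n=6: →2(L), so W
n=7: →1(L), so W
n=8: →2(L), so W
n=9: →2(L), so W
n=10: →7(W), 6(W), 4(W), 3(W) — all W, so L
n=11: →8(W), 7(W), 5(W), 4(W) — all W, so L
n=12: →9(W), 8(W), 6(W), 5(W) — all W, so L
n=13: →10(L), so W
n=14: →11(L), so W
n=15: →12(L), so W
n=16: →12(L), so W
n=17: →11(L), so W
n=18: →12(L), so W
n=19: →12(L), so W
n=20: →17(W), 16(W), 14(W), 13(W) — all W, so L
Reading off the rows marked L gives the requested list; there are 7 such values of n.

0, 1, 2, 10, 11, 12, 20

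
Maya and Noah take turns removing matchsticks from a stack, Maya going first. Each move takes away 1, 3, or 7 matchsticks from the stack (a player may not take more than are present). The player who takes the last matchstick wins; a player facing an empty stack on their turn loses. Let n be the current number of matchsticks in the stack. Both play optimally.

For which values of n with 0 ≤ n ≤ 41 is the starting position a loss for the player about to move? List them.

Label each position W (a win for the player to move) or L (a loss). A position with no legal move is L; any other position is W exactly when some move reaches an L, and L when every move reaches a W.
n=0: no move → L
n=1: →0(L), so W
n=2: →1(W) only, which is W, so L
n=3: →2(L), so W
n=4: →3(W), 1(W) — all W, so L
n=5: →4(L), so W
n=6: →5(W), 3(W) — all W, so L
n=7: →6(L), so W
n=8: →7(W), 5(W), 1(W) — all W, so L
n=9: →8(L), so W
n=10: →9(W), 7(W), 3(W) — all W, so L
n=11: →10(L), so W
n=12: →11(W), 9(W), 5(W) — all W, so L
n=13: →12(L), so W
n=14: →13(W), 11(W), 7(W) — all W, so L
n=15: →14(L), so W
n=16: →15(W), 13(W), 9(W) — all W, so L
n=17: →16(L), so W
n=18: →17(W), 15(W), 11(W) — all W, so L
n=19: →18(L), so W
n=20: →19(W), 17(W), 13(W) — all W, so L
n=21: →20(L), so W
n=22: →21(W), 19(W), 15(W) — all W, so L
n=23: →22(L), so W
n=24: →23(W), 21(W), 17(W) — all W, so L
n=25: →24(L), so W
n=26: →25(W), 23(W), 19(W) — all W, so L
n=27: →26(L), so W
n=28: →27(W), 25(W), 21(W) — all W, so L
n=29: →28(L), so W
n=30: →29(W), 27(W), 23(W) — all W, so L
n=31: →30(L), so W
n=32: →31(W), 29(W), 25(W) — all W, so L
n=33: →32(L), so W
n=34: →33(W), 31(W), 27(W) — all W, so L
n=35: →34(L), so W
n=36: →35(W), 33(W), 29(W) — all W, so L
n=37: →36(L), so W
n=38: →37(W), 35(W), 31(W) — all W, so L
n=39: →38(L), so W
n=40: →39(W), 37(W), 33(W) — all W, so L
n=41: →40(L), so W
The losing starting values of n are exactly the entries labelled L in this table (21 of them).

0, 2, 4, 6, 8, 10, 12, 14, 16, 18, 20, 22, 24, 26, 28, 30, 32, 34, 36, 38, 40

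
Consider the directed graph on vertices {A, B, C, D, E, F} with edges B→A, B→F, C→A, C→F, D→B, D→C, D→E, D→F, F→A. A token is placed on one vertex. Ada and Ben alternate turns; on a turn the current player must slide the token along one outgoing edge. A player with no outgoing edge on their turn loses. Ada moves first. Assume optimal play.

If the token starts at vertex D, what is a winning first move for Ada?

Move to E.

Classify positions by backward induction: terminal positions (no move available) are L. From any other position, the mover wins iff some move reaches an L.
Every edge goes from a vertex to one that appears earlier in the order E, A, F, B, C, D, so processing vertices in that order labels each vertex after all of its successors.
E: no outgoing edge → L
A: no outgoing edge → L
F: →A(L), so W
B: →A(L), so W
C: →A(L), so W
D: →E(L), so W
From D, the L positions reachable in one move are: E.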